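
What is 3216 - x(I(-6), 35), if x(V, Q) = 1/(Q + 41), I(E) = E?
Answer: 244415/76 ≈ 3216.0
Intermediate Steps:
x(V, Q) = 1/(41 + Q)
3216 - x(I(-6), 35) = 3216 - 1/(41 + 35) = 3216 - 1/76 = 244415/76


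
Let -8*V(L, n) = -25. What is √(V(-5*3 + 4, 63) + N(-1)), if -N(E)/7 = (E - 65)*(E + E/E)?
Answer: 5*√2/4 ≈ 1.7678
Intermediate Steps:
V(L, n) = 25/8 (V(L, n) = -⅛*(-25) = 25/8)
N(E) = -7*(1 + E)*(-65 + E) (N(E) = -7*(E - 65)*(E + E/E) = -7*(-65 + E)*(E + 1) = -7*(-65 + E)*(1 + E) = -7*(1 + E)*(-65 + E))
√(V(-5*3 + 4, 63) + N(-1)) = √(25/8 + (455 - 7*(-1)² + 448*(-1))) = √(25/8 + (455 - 7*1 - 448)) = √(25/8 + (455 - 7 - 448)) = √(25/8 + 0) = √(25/8) = 5*√2/4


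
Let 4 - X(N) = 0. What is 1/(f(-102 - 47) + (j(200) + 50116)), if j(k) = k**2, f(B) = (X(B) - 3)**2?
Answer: 1/90117 ≈ 1.1097e-5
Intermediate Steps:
X(N) = 4 (X(N) = 4 - 1*0 = 4 + 0 = 4)
f(B) = 1 (f(B) = (4 - 3)**2 = 1**2 = 1)
1/(f(-102 - 47) + (j(200) + 50116)) = 1/(1 + (200**2 + 50116)) = 1/(1 + (40000 + 50116)) = 1/(1 + 90116) = 1/90117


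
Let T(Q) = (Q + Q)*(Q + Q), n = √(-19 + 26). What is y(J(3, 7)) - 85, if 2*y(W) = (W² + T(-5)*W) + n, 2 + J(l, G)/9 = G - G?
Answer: -823 + √7/2 ≈ -821.68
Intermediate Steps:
n = √7 ≈ 2.6458
J(l, G) = -18 (J(l, G) = -18 + 9*(G - G) = -18 + 9*0 = -18 + 0 = -18)
T(Q) = 4*Q² (T(Q) = (2*Q)*(2*Q) = 4*Q²)
y(W) = √7/2 + W²/2 + 50*W (y(W) = ((W² + (4*(-5)²)*W) + √7)/2 = ((W² + (4*25)*W) + √7)/2 = ((W² + 100*W) + √7)/2 = (√7 + W² + 100*W)/2 = √7/2 + W²/2 + 50*W)
y(J(3, 7)) - 85 = (√7/2 + (½)*(-18)² + 50*(-18)) - 85 = (√7/2 + (½)*324 - 900) - 85 = (√7/2 + 162 - 900) - 85 = (-738 + √7/2) - 85 = -823 + √7/2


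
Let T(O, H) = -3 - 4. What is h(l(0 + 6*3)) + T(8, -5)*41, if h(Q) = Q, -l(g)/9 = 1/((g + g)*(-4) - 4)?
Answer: -42467/148 ≈ -286.94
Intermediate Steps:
T(O, H) = -7
l(g) = -9/(-4 - 8*g) (l(g) = -9/((g + g)*(-4) - 4) = -9/((2*g)*(-4) - 4) = -9/(-8*g - 4) = -9/(-4 - 8*g))
h(l(0 + 6*3)) + T(8, -5)*41 = 9/(4*(1 + 2*(0 + 6*3))) - 7*41 = 9/(4*(1 + 2*(0 + 18))) - 287 = 9/(4*(1 + 2*18)) - 287 = 9/(4*(1 + 36)) - 287 = (9/4)/37 - 287 = (9/4)*(1/37) - 287 = 9/148 - 287 = -42467/148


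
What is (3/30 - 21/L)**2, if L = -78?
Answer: 576/4225 ≈ 0.13633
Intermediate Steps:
(3/30 - 21/L)**2 = (3/30 - 21/(-78))**2 = (3*(1/30) - 21*(-1/78))**2 = (1/10 + 7/26)**2 = (24/65)**2 = 576/4225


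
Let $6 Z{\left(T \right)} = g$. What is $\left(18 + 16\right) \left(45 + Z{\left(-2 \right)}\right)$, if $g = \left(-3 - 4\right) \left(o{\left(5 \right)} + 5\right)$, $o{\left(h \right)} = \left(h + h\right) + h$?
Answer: $\frac{2210}{3} \approx 736.67$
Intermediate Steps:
$o{\left(h \right)} = 3 h$ ($o{\left(h \right)} = 2 h + h = 3 h$)
$g = -140$ ($g = \left(-3 - 4\right) \left(3 \cdot 5 + 5\right) = - 7 \left(15 + 5\right) = \left(-7\right) 20 = -140$)
$Z{\left(T \right)} = - \frac{70}{3}$ ($Z{\left(T \right)} = \frac{1}{6} \left(-140\right) = - \frac{70}{3}$)
$\left(18 + 16\right) \left(45 + Z{\left(-2 \right)}\right) = \left(18 + 16\right) \left(45 - \frac{70}{3}\right) = 34 \cdot \frac{65}{3} = \frac{2210}{3}$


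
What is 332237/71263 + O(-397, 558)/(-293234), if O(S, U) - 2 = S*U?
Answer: 56604824635/10448367271 ≈ 5.4176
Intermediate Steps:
O(S, U) = 2 + S*U
332237/71263 + O(-397, 558)/(-293234) = 332237/71263 + (2 - 397*558)/(-293234) = 332237*(1/71263) + (2 - 221526)*(-1/293234) = 332237/71263 - 221524*(-1/293234) = 332237/71263 + 110762/146617 = 56604824635/10448367271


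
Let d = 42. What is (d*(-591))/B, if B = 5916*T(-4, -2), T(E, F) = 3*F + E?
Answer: 4137/9860 ≈ 0.41957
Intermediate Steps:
T(E, F) = E + 3*F
B = -59160 (B = 5916*(-4 + 3*(-2)) = 5916*(-4 - 6) = 5916*(-10) = -59160)
(d*(-591))/B = (42*(-591))/(-59160) = -24822*(-1/59160) = 4137/9860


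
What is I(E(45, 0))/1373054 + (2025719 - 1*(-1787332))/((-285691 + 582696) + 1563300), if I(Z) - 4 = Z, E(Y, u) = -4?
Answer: 3813051/1860305 ≈ 2.0497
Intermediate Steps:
I(Z) = 4 + Z
I(E(45, 0))/1373054 + (2025719 - 1*(-1787332))/((-285691 + 582696) + 1563300) = (4 - 4)/1373054 + (2025719 - 1*(-1787332))/((-285691 + 582696) + 1563300) = 0*(1/1373054) + (2025719 + 1787332)/(297005 + 1563300) = 0 + 3813051/1860305 = 3813051/1860305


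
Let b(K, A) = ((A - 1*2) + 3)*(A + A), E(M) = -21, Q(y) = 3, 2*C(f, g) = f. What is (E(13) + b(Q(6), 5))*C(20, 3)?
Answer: 390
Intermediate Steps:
C(f, g) = f/2
b(K, A) = 2*A*(1 + A) (b(K, A) = ((A - 2) + 3)*(2*A) = ((-2 + A) + 3)*(2*A) = (1 + A)*(2*A) = 2*A*(1 + A))
(E(13) + b(Q(6), 5))*C(20, 3) = (-21 + 2*5*(1 + 5))*((1/2)*20) = (-21 + 2*5*6)*10 = (-21 + 60)*10 = 39*10 = 390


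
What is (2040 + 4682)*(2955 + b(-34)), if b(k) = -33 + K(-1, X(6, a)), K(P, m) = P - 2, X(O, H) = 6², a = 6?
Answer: 19621518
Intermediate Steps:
X(O, H) = 36
K(P, m) = -2 + P
b(k) = -36 (b(k) = -33 + (-2 - 1) = -33 - 3 = -36)
(2040 + 4682)*(2955 + b(-34)) = (2040 + 4682)*(2955 - 36) = 6722*2919 = 19621518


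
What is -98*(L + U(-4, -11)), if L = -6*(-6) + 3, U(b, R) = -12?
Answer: -2646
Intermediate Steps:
L = 39 (L = 36 + 3 = 39)
-98*(L + U(-4, -11)) = -98*(39 - 12) = -98*27 = -2646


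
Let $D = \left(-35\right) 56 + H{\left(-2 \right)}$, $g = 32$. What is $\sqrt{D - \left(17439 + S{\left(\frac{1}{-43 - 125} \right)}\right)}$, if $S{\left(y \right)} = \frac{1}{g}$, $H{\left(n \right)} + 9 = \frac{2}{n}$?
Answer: $\frac{i \sqrt{1242178}}{8} \approx 139.32 i$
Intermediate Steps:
$H{\left(n \right)} = -9 + \frac{2}{n}$
$S{\left(y \right)} = \frac{1}{32}$
$D = -1970$ ($D = \left(-35\right) 56 - \left(9 - \frac{2}{-2}\right) = -1960 + \left(-9 + 2 \left(- \frac{1}{2}\right)\right) = -1960 - 10 = -1970$)
$\sqrt{D - \left(17439 + S{\left(\frac{1}{-43 - 125} \right)}\right)} = \sqrt{-1970 - \frac{558049}{32}} = \sqrt{- \frac{621089}{32}} = \frac{i \sqrt{1242178}}{8}$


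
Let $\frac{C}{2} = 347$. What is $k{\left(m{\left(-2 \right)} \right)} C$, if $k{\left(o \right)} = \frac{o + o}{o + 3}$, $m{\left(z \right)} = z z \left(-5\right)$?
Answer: $\frac{27760}{17} \approx 1632.9$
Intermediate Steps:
$m{\left(z \right)} = - 5 z^{2}$ ($m{\left(z \right)} = z^{2} \left(-5\right) = - 5 z^{2}$)
$C = 694$ ($C = 2 \cdot 347 = 694$)
$k{\left(o \right)} = \frac{2 o}{3 + o}$
$k{\left(m{\left(-2 \right)} \right)} C = \frac{2 \left(- 5 \left(-2\right)^{2}\right)}{3 - 5 \left(-2\right)^{2}} \cdot 694 = \frac{2 \left(\left(-5\right) 4\right)}{3 - 20} \cdot 694 = 2 \left(-20\right) \frac{1}{3 - 20} \cdot 694 = 2 \left(-20\right) \frac{1}{-17} \cdot 694 = 2 \left(-20\right) \left(- \frac{1}{17}\right) 694 = \frac{40}{17} \cdot 694 = \frac{27760}{17}$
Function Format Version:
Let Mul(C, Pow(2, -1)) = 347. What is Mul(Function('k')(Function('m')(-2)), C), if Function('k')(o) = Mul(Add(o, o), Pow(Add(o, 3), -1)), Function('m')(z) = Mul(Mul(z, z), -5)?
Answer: Rational(27760, 17) ≈ 1632.9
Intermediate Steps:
Function('m')(z) = Mul(-5, Pow(z, 2)) (Function('m')(z) = Mul(Pow(z, 2), -5) = Mul(-5, Pow(z, 2)))
C = 694 (C = Mul(2, 347) = 694)
Function('k')(o) = Mul(2, o, Pow(Add(3, o), -1)) (Function('k')(o) = Mul(Mul(2, o), Pow(Add(3, o), -1)) = Mul(2, o, Pow(Add(3, o), -1)))
Mul(Function('k')(Function('m')(-2)), C) = Mul(Mul(2, Mul(-5, Pow(-2, 2)), Pow(Add(3, Mul(-5, Pow(-2, 2))), -1)), 694) = Mul(Mul(2, Mul(-5, 4), Pow(Add(3, Mul(-5, 4)), -1)), 694) = Mul(Mul(2, -20, Pow(Add(3, -20), -1)), 694) = Mul(Mul(2, -20, Pow(-17, -1)), 694) = Mul(Mul(2, -20, Rational(-1, 17)), 694) = Mul(Rational(40, 17), 694) = Rational(27760, 17)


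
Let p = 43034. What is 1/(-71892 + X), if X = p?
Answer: -1/28858 ≈ -3.4652e-5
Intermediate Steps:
X = 43034
1/(-71892 + X) = 1/(-71892 + 43034) = 1/(-28858) = -1/28858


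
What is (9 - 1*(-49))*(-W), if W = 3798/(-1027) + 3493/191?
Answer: -165989794/196157 ≈ -846.21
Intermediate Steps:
W = 2861893/196157 (W = 3798*(-1/1027) + 3493*(1/191) = -3798/1027 + 3493/191 = 2861893/196157 ≈ 14.590)
(9 - 1*(-49))*(-W) = (9 - 1*(-49))*(-1*2861893/196157) = (9 + 49)*(-2861893/196157) = 58*(-2861893/196157) = -165989794/196157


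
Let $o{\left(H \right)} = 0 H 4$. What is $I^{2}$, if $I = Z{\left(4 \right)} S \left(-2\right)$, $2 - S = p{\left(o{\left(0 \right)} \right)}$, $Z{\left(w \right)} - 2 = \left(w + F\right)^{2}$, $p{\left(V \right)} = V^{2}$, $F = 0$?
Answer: $5184$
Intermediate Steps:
$o{\left(H \right)} = 0$ ($o{\left(H \right)} = 0 \cdot 4 = 0$)
$Z{\left(w \right)} = 2 + w^{2}$ ($Z{\left(w \right)} = 2 + \left(w + 0\right)^{2} = 2 + w^{2}$)
$S = 2$ ($S = 2 - 0^{2} = 2 - 0 = 2 + 0 = 2$)
$I = -72$ ($I = \left(2 + 4^{2}\right) 2 \left(-2\right) = \left(2 + 16\right) \left(-4\right) = 18 \left(-4\right) = -72$)
$I^{2} = \left(-72\right)^{2} = 5184$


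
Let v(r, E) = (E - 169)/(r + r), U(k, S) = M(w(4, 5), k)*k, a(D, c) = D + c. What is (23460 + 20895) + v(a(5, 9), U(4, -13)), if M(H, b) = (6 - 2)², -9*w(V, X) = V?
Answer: 177405/4 ≈ 44351.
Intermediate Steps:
w(V, X) = -V/9
M(H, b) = 16 (M(H, b) = 4² = 16)
U(k, S) = 16*k
v(r, E) = (-169 + E)/(2*r) (v(r, E) = (-169 + E)/((2*r)) = (-169 + E)*(1/(2*r)) = (-169 + E)/(2*r))
(23460 + 20895) + v(a(5, 9), U(4, -13)) = (23460 + 20895) + (-169 + 16*4)/(2*(5 + 9)) = 44355 + (½)*(-169 + 64)/14 = 44355 + (½)*(1/14)*(-105) = 44355 - 15/4 = 177405/4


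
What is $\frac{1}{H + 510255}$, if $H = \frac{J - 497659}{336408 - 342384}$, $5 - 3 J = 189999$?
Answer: $\frac{17928}{9149534611} \approx 1.9594 \cdot 10^{-6}$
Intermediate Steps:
$J = - \frac{189994}{3}$ ($J = \frac{5}{3} - 63333 = - \frac{189994}{3} \approx -63331.0$)
$H = \frac{1682971}{17928}$ ($H = \frac{- \frac{189994}{3} - 497659}{336408 - 342384} = - \frac{1682971}{3 \left(-5976\right)} = \left(- \frac{1682971}{3}\right) \left(- \frac{1}{5976}\right) = \frac{1682971}{17928} \approx 93.874$)
$\frac{1}{H + 510255} = \frac{1}{\frac{1682971}{17928} + 510255} = \frac{1}{\frac{9149534611}{17928}} = \frac{17928}{9149534611}$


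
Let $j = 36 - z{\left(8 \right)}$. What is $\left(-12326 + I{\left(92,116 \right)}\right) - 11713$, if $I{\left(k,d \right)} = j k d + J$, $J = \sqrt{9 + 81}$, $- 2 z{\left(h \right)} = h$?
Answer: $402841 + 3 \sqrt{10} \approx 4.0285 \cdot 10^{5}$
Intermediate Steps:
$z{\left(h \right)} = - \frac{h}{2}$
$J = 3 \sqrt{10}$ ($J = \sqrt{90} = 3 \sqrt{10} \approx 9.4868$)
$j = 40$ ($j = 36 - \left(- \frac{1}{2}\right) 8 = 36 - -4 = 36 + 4 = 40$)
$I{\left(k,d \right)} = 3 \sqrt{10} + 40 d k$ ($I{\left(k,d \right)} = 40 k d + 3 \sqrt{10} = 40 d k + 3 \sqrt{10} = 3 \sqrt{10} + 40 d k$)
$\left(-12326 + I{\left(92,116 \right)}\right) - 11713 = \left(-12326 + \left(3 \sqrt{10} + 40 \cdot 116 \cdot 92\right)\right) - 11713 = \left(-12326 + \left(3 \sqrt{10} + 426880\right)\right) - 11713 = \left(-12326 + \left(426880 + 3 \sqrt{10}\right)\right) - 11713 = \left(414554 + 3 \sqrt{10}\right) - 11713 = 402841 + 3 \sqrt{10}$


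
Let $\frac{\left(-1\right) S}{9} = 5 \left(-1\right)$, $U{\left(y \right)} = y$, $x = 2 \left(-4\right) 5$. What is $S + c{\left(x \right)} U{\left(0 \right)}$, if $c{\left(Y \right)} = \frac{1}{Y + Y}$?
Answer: $45$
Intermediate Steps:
$x = -40$ ($x = \left(-8\right) 5 = -40$)
$S = 45$ ($S = - 9 \cdot 5 \left(-1\right) = \left(-9\right) \left(-5\right) = 45$)
$c{\left(Y \right)} = \frac{1}{2 Y}$
$S + c{\left(x \right)} U{\left(0 \right)} = 45 + \frac{1}{2 \left(-40\right)} 0 = 45 + \frac{1}{2} \left(- \frac{1}{40}\right) 0 = 45 - 0 = 45 + 0 = 45$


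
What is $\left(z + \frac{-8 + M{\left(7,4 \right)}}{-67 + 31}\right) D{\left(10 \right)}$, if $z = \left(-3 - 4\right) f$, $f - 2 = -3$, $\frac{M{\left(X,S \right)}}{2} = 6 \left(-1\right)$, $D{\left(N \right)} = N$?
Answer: $\frac{680}{9} \approx 75.556$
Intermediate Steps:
$M{\left(X,S \right)} = -12$ ($M{\left(X,S \right)} = 2 \cdot 6 \left(-1\right) = 2 \left(-6\right) = -12$)
$f = -1$ ($f = 2 - 3 = -1$)
$z = 7$ ($z = \left(-3 - 4\right) \left(-1\right) = \left(-7\right) \left(-1\right) = 7$)
$\left(z + \frac{-8 + M{\left(7,4 \right)}}{-67 + 31}\right) D{\left(10 \right)} = \left(7 + \frac{-8 - 12}{-67 + 31}\right) 10 = \left(7 - \frac{20}{-36}\right) 10 = \left(7 - - \frac{5}{9}\right) 10 = \left(7 + \frac{5}{9}\right) 10 = \frac{68}{9} \cdot 10 = \frac{680}{9}$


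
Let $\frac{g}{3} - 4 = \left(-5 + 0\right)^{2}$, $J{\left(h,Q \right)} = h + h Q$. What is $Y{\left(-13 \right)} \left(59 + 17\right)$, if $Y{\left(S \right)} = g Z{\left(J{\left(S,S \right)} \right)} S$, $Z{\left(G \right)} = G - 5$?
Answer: $-12979356$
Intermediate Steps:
$J{\left(h,Q \right)} = h + Q h$
$Z{\left(G \right)} = -5 + G$
$g = 87$ ($g = 12 + 3 \left(-5 + 0\right)^{2} = 12 + 3 \left(-5\right)^{2} = 12 + 3 \cdot 25 = 12 + 75 = 87$)
$Y{\left(S \right)} = S \left(-435 + 87 S \left(1 + S\right)\right)$ ($Y{\left(S \right)} = 87 \left(-5 + S \left(1 + S\right)\right) S = \left(-435 + 87 S \left(1 + S\right)\right) S = S \left(-435 + 87 S \left(1 + S\right)\right)$)
$Y{\left(-13 \right)} \left(59 + 17\right) = 87 \left(-13\right) \left(-5 - 13 \left(1 - 13\right)\right) \left(59 + 17\right) = 87 \left(-13\right) \left(-5 - -156\right) 76 = 87 \left(-13\right) \left(-5 + 156\right) 76 = 87 \left(-13\right) 151 \cdot 76 = \left(-170781\right) 76 = -12979356$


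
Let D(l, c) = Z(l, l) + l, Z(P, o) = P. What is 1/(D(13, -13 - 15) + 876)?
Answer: 1/902 ≈ 0.0011086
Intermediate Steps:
D(l, c) = 2*l (D(l, c) = l + l = 2*l)
1/(D(13, -13 - 15) + 876) = 1/(2*13 + 876) = 1/(26 + 876) = 1/902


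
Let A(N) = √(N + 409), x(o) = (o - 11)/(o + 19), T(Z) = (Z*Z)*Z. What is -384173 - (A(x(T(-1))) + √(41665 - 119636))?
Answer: -384173 - 35*√3/3 - I*√77971 ≈ -3.8419e+5 - 279.23*I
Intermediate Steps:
T(Z) = Z³ (T(Z) = Z²*Z = Z³)
x(o) = (-11 + o)/(19 + o)
A(N) = √(409 + N)
-384173 - (A(x(T(-1))) + √(41665 - 119636)) = -384173 - (√(409 + (-11 + (-1)³)/(19 + (-1)³)) + √(41665 - 119636)) = -384173 - (√(409 + (-11 - 1)/(19 - 1)) + √(-77971)) = -384173 - (√(409 - 12/18) + I*√77971) = -384173 - (√(409 + (1/18)*(-12)) + I*√77971) = -384173 - (√(409 - ⅔) + I*√77971) = -384173 - (√(1225/3) + I*√77971) = -384173 - (35*√3/3 + I*√77971) = -384173 + (-35*√3/3 - I*√77971) = -384173 - 35*√3/3 - I*√77971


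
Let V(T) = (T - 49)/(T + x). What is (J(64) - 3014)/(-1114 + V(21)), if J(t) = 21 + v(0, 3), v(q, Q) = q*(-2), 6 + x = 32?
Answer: 140671/52386 ≈ 2.6853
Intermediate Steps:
x = 26 (x = -6 + 32 = 26)
V(T) = (-49 + T)/(26 + T) (V(T) = (T - 49)/(T + 26) = (-49 + T)/(26 + T))
v(q, Q) = -2*q
J(t) = 21 (J(t) = 21 - 2*0 = 21 + 0 = 21)
(J(64) - 3014)/(-1114 + V(21)) = (21 - 3014)/(-1114 + (-49 + 21)/(26 + 21)) = -2993/(-1114 - 28/47) = -2993/(-52386/47) = -2993*(-47/52386) = 140671/52386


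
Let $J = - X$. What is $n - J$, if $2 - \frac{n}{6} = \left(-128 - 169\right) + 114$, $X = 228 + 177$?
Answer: $1515$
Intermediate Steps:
$X = 405$
$n = 1110$ ($n = 12 - 6 \left(\left(-128 - 169\right) + 114\right) = 12 - 6 \left(-297 + 114\right) = 12 - -1098 = 12 + 1098 = 1110$)
$J = -405$ ($J = \left(-1\right) 405 = -405$)
$n - J = 1110 - -405 = 1110 + 405 = 1515$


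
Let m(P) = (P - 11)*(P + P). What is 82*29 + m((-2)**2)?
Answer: 2322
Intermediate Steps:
m(P) = 2*P*(-11 + P) (m(P) = (-11 + P)*(2*P) = 2*P*(-11 + P))
82*29 + m((-2)**2) = 82*29 + 2*(-2)**2*(-11 + (-2)**2) = 2378 + 2*4*(-11 + 4) = 2378 + 2*4*(-7) = 2378 - 56 = 2322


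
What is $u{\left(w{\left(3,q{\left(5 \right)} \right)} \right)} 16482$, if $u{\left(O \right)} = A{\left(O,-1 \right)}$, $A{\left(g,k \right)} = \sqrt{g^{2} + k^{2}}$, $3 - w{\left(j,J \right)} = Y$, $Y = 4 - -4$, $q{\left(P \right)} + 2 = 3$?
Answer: $16482 \sqrt{26} \approx 84042.0$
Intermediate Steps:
$q{\left(P \right)} = 1$ ($q{\left(P \right)} = -2 + 3 = 1$)
$Y = 8$ ($Y = 4 + 4 = 8$)
$w{\left(j,J \right)} = -5$ ($w{\left(j,J \right)} = 3 - 8 = -5$)
$u{\left(O \right)} = \sqrt{1 + O^{2}}$ ($u{\left(O \right)} = \sqrt{O^{2} + \left(-1\right)^{2}} = \sqrt{O^{2} + 1} = \sqrt{1 + O^{2}}$)
$u{\left(w{\left(3,q{\left(5 \right)} \right)} \right)} 16482 = \sqrt{1 + \left(-5\right)^{2}} \cdot 16482 = \sqrt{1 + 25} \cdot 16482 = \sqrt{26} \cdot 16482 = 16482 \sqrt{26}$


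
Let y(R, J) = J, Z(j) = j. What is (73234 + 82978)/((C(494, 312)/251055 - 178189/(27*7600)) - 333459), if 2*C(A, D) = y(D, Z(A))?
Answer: -178833184689600/381748457547311 ≈ -0.46846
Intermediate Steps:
C(A, D) = A/2
(73234 + 82978)/((C(494, 312)/251055 - 178189/(27*7600)) - 333459) = (73234 + 82978)/((((½)*494)/251055 - 178189/(27*7600)) - 333459) = 156212/((247*(1/251055) - 178189/205200) - 333459) = 156212/((247/251055 - 178189*1/205200) - 333459) = 156212/((247/251055 - 178189/205200) - 333459) = 156212/(-992990111/1144810800 - 333459) = 156212/(-381748457547311/1144810800) = 156212*(-1144810800/381748457547311) = -178833184689600/381748457547311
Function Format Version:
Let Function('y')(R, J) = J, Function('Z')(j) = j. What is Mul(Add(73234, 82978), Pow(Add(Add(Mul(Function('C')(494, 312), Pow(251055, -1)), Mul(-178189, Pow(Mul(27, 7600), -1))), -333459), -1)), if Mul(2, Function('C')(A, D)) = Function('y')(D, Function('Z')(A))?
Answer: Rational(-178833184689600, 381748457547311) ≈ -0.46846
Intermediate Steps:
Function('C')(A, D) = Mul(Rational(1, 2), A)
Mul(Add(73234, 82978), Pow(Add(Add(Mul(Function('C')(494, 312), Pow(251055, -1)), Mul(-178189, Pow(Mul(27, 7600), -1))), -333459), -1)) = Mul(Add(73234, 82978), Pow(Add(Add(Mul(Mul(Rational(1, 2), 494), Pow(251055, -1)), Mul(-178189, Pow(Mul(27, 7600), -1))), -333459), -1)) = Mul(156212, Pow(Add(Add(Mul(247, Rational(1, 251055)), Mul(-178189, Pow(205200, -1))), -333459), -1)) = Mul(156212, Pow(Add(Add(Rational(247, 251055), Mul(-178189, Rational(1, 205200))), -333459), -1)) = Mul(156212, Pow(Add(Add(Rational(247, 251055), Rational(-178189, 205200)), -333459), -1)) = Mul(156212, Pow(Add(Rational(-992990111, 1144810800), -333459), -1)) = Mul(156212, Pow(Rational(-381748457547311, 1144810800), -1)) = Mul(156212, Rational(-1144810800, 381748457547311)) = Rational(-178833184689600, 381748457547311)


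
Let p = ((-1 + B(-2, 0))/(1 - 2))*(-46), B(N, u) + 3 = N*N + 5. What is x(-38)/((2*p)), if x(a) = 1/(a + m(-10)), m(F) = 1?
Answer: -1/17020 ≈ -5.8754e-5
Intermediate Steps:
B(N, u) = 2 + N² (B(N, u) = -3 + (N*N + 5) = -3 + (N² + 5) = -3 + (5 + N²) = 2 + N²)
x(a) = 1/(1 + a) (x(a) = 1/(a + 1) = 1/(1 + a))
p = 230 (p = ((-1 + (2 + (-2)²))/(1 - 2))*(-46) = ((-1 + (2 + 4))/(-1))*(-46) = ((-1 + 6)*(-1))*(-46) = (5*(-1))*(-46) = -5*(-46) = 230)
x(-38)/((2*p)) = 1/((1 - 38)*((2*230))) = 1/(-37*460) = -1/37*1/460 = -1/17020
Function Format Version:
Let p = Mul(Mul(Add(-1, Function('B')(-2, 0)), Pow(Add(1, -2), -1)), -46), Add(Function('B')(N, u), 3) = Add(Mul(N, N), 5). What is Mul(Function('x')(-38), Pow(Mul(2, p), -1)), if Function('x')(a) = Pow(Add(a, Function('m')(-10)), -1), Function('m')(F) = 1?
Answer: Rational(-1, 17020) ≈ -5.8754e-5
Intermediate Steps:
Function('B')(N, u) = Add(2, Pow(N, 2)) (Function('B')(N, u) = Add(-3, Add(Mul(N, N), 5)) = Add(-3, Add(Pow(N, 2), 5)) = Add(-3, Add(5, Pow(N, 2))) = Add(2, Pow(N, 2)))
Function('x')(a) = Pow(Add(1, a), -1) (Function('x')(a) = Pow(Add(a, 1), -1) = Pow(Add(1, a), -1))
p = 230 (p = Mul(Mul(Add(-1, Add(2, Pow(-2, 2))), Pow(Add(1, -2), -1)), -46) = Mul(Mul(Add(-1, Add(2, 4)), Pow(-1, -1)), -46) = Mul(Mul(Add(-1, 6), -1), -46) = Mul(Mul(5, -1), -46) = Mul(-5, -46) = 230)
Mul(Function('x')(-38), Pow(Mul(2, p), -1)) = Mul(Pow(Add(1, -38), -1), Pow(Mul(2, 230), -1)) = Mul(Pow(-37, -1), Pow(460, -1)) = Mul(Rational(-1, 37), Rational(1, 460)) = Rational(-1, 17020)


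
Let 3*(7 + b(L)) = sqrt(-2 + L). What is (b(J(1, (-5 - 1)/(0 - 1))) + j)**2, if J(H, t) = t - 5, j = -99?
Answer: (318 - I)**2/9 ≈ 11236.0 - 70.667*I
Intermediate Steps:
J(H, t) = -5 + t
b(L) = -7 + sqrt(-2 + L)/3
(b(J(1, (-5 - 1)/(0 - 1))) + j)**2 = ((-7 + sqrt(-2 + (-5 + (-5 - 1)/(0 - 1)))/3) - 99)**2 = ((-7 + sqrt(-2 + (-5 - 6/(-1)))/3) - 99)**2 = ((-7 + sqrt(-2 + (-5 - 6*(-1)))/3) - 99)**2 = ((-7 + sqrt(-2 + (-5 + 6))/3) - 99)**2 = ((-7 + sqrt(-2 + 1)/3) - 99)**2 = ((-7 + sqrt(-1)/3) - 99)**2 = ((-7 + I/3) - 99)**2 = (-106 + I/3)**2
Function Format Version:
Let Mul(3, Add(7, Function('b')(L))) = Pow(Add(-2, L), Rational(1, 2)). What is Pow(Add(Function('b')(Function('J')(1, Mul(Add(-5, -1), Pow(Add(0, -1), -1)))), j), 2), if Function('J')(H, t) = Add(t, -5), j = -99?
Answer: Mul(Rational(1, 9), Pow(Add(318, Mul(-1, I)), 2)) ≈ Add(11236., Mul(-70.667, I))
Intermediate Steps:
Function('J')(H, t) = Add(-5, t)
Function('b')(L) = Add(-7, Mul(Rational(1, 3), Pow(Add(-2, L), Rational(1, 2))))
Pow(Add(Function('b')(Function('J')(1, Mul(Add(-5, -1), Pow(Add(0, -1), -1)))), j), 2) = Pow(Add(Add(-7, Mul(Rational(1, 3), Pow(Add(-2, Add(-5, Mul(Add(-5, -1), Pow(Add(0, -1), -1)))), Rational(1, 2)))), -99), 2) = Pow(Add(Add(-7, Mul(Rational(1, 3), Pow(Add(-2, Add(-5, Mul(-6, Pow(-1, -1)))), Rational(1, 2)))), -99), 2) = Pow(Add(Add(-7, Mul(Rational(1, 3), Pow(Add(-2, Add(-5, Mul(-6, -1))), Rational(1, 2)))), -99), 2) = Pow(Add(Add(-7, Mul(Rational(1, 3), Pow(Add(-2, Add(-5, 6)), Rational(1, 2)))), -99), 2) = Pow(Add(Add(-7, Mul(Rational(1, 3), Pow(Add(-2, 1), Rational(1, 2)))), -99), 2) = Pow(Add(Add(-7, Mul(Rational(1, 3), Pow(-1, Rational(1, 2)))), -99), 2) = Pow(Add(Add(-7, Mul(Rational(1, 3), I)), -99), 2) = Pow(Add(-106, Mul(Rational(1, 3), I)), 2)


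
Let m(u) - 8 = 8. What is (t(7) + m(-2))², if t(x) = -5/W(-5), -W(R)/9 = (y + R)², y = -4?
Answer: 136165561/531441 ≈ 256.22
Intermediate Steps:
m(u) = 16 (m(u) = 8 + 8 = 16)
W(R) = -9*(-4 + R)²
t(x) = 5/729 (t(x) = -5*(-1/(9*(-4 - 5)²)) = -5/((-9*(-9)²)) = -5/((-9*81)) = -5/(-729) = -5*(-1/729) = 5/729)
(t(7) + m(-2))² = (5/729 + 16)² = (11669/729)² = 136165561/531441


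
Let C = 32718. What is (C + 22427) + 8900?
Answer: 64045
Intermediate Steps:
(C + 22427) + 8900 = (32718 + 22427) + 8900 = 55145 + 8900 = 64045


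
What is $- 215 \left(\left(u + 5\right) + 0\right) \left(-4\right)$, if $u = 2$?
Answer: $6020$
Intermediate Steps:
$- 215 \left(\left(u + 5\right) + 0\right) \left(-4\right) = - 215 \left(\left(2 + 5\right) + 0\right) \left(-4\right) = - 215 \left(7 + 0\right) \left(-4\right) = - 215 \cdot 7 \left(-4\right) = \left(-215\right) \left(-28\right) = 6020$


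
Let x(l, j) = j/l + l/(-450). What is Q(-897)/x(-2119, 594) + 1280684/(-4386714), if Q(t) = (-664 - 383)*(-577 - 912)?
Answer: 3260572150338746588/9262241734377 ≈ 3.5203e+5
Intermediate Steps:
x(l, j) = -l/450 + j/l (x(l, j) = j/l + l*(-1/450) = j/l - l/450 = -l/450 + j/l)
Q(t) = 1558983 (Q(t) = -1047*(-1489) = 1558983)
Q(-897)/x(-2119, 594) + 1280684/(-4386714) = 1558983/(-1/450*(-2119) + 594/(-2119)) + 1280684/(-4386714) = 1558983/(2119/450 + 594*(-1/2119)) + 1280684*(-1/4386714) = 1558983/(2119/450 - 594/2119) - 640342/2193357 = 1558983/(4222861/953550) - 640342/2193357 = 1558983*(953550/4222861) - 640342/2193357 = 1486568239650/4222861 - 640342/2193357 = 3260572150338746588/9262241734377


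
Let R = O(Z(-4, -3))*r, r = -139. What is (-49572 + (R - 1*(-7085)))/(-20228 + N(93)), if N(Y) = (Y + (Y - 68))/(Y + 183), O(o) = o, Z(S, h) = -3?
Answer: 1161132/558281 ≈ 2.0798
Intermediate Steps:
N(Y) = (-68 + 2*Y)/(183 + Y) (N(Y) = (Y + (-68 + Y))/(183 + Y) = (-68 + 2*Y)/(183 + Y))
R = 417 (R = -3*(-139) = 417)
(-49572 + (R - 1*(-7085)))/(-20228 + N(93)) = (-49572 + (417 - 1*(-7085)))/(-20228 + 2*(-34 + 93)/(183 + 93)) = (-49572 + (417 + 7085))/(-20228 + 2*59/276) = (-49572 + 7502)/(-20228 + 2*(1/276)*59) = -42070/(-20228 + 59/138) = -42070/(-2791405/138) = -42070*(-138/2791405) = 1161132/558281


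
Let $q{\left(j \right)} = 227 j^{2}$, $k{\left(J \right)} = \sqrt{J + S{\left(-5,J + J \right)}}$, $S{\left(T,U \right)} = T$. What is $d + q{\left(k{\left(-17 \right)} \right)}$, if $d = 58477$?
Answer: $53483$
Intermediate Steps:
$k{\left(J \right)} = \sqrt{-5 + J}$ ($k{\left(J \right)} = \sqrt{J - 5} = \sqrt{-5 + J}$)
$d + q{\left(k{\left(-17 \right)} \right)} = 58477 + 227 \left(\sqrt{-5 - 17}\right)^{2} = 58477 + 227 \left(\sqrt{-22}\right)^{2} = 58477 + 227 \left(i \sqrt{22}\right)^{2} = 58477 + 227 \left(-22\right) = 58477 - 4994 = 53483$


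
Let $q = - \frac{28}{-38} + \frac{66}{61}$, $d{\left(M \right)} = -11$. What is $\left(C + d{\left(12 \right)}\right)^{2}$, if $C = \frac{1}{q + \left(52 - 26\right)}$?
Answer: $\frac{124964371009}{1039546564} \approx 120.21$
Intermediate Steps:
$q = \frac{2108}{1159}$ ($q = \left(-28\right) \left(- \frac{1}{38}\right) + 66 \cdot \frac{1}{61} = \frac{14}{19} + \frac{66}{61} = \frac{2108}{1159} \approx 1.8188$)
$C = \frac{1159}{32242}$ ($C = \frac{1}{\frac{2108}{1159} + \left(52 - 26\right)} = \frac{1}{\frac{2108}{1159} + 26} = \frac{1}{\frac{32242}{1159}} = \frac{1159}{32242} \approx 0.035947$)
$\left(C + d{\left(12 \right)}\right)^{2} = \left(\frac{1159}{32242} - 11\right)^{2} = \left(- \frac{353503}{32242}\right)^{2} = \frac{124964371009}{1039546564}$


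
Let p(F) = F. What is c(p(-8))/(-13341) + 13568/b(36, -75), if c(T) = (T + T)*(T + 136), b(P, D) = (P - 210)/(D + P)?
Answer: 1176628864/386889 ≈ 3041.3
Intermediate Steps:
b(P, D) = (-210 + P)/(D + P)
c(T) = 2*T*(136 + T) (c(T) = (2*T)*(136 + T) = 2*T*(136 + T))
c(p(-8))/(-13341) + 13568/b(36, -75) = (2*(-8)*(136 - 8))/(-13341) + 13568/(((-210 + 36)/(-75 + 36))) = (2*(-8)*128)*(-1/13341) + 13568/((-174/(-39))) = -2048*(-1/13341) + 13568/((-1/39*(-174))) = 2048/13341 + 13568/(58/13) = 2048/13341 + 13568*(13/58) = 2048/13341 + 88192/29 = 1176628864/386889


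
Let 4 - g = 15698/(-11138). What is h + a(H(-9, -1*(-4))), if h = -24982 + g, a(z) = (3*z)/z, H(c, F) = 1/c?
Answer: -139077926/5569 ≈ -24974.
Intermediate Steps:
g = 30125/5569 (g = 4 - 15698/(-11138) = 4 - 15698*(-1)/11138 = 4 - 1*(-7849/5569) = 4 + 7849/5569 = 30125/5569 ≈ 5.4094)
a(z) = 3
h = -139094633/5569 (h = -24982 + 30125/5569 = -139094633/5569 ≈ -24977.)
h + a(H(-9, -1*(-4))) = -139094633/5569 + 3 = -139077926/5569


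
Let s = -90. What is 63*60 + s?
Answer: 3690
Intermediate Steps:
63*60 + s = 63*60 - 90 = 3780 - 90 = 3690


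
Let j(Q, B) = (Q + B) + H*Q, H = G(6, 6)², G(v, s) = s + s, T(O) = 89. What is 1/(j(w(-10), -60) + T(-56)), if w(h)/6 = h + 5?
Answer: -1/4321 ≈ -0.00023143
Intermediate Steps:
w(h) = 30 + 6*h (w(h) = 6*(h + 5) = 6*(5 + h) = 30 + 6*h)
G(v, s) = 2*s
H = 144 (H = (2*6)² = 12² = 144)
j(Q, B) = B + 145*Q (j(Q, B) = (Q + B) + 144*Q = (B + Q) + 144*Q = B + 145*Q)
1/(j(w(-10), -60) + T(-56)) = 1/((-60 + 145*(30 + 6*(-10))) + 89) = 1/((-60 + 145*(30 - 60)) + 89) = 1/((-60 + 145*(-30)) + 89) = 1/((-60 - 4350) + 89) = 1/(-4410 + 89) = 1/(-4321) = -1/4321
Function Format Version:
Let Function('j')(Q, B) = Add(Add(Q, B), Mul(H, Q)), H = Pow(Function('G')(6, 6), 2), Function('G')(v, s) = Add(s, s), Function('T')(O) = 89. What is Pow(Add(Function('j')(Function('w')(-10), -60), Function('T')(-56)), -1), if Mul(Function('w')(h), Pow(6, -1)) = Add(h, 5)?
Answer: Rational(-1, 4321) ≈ -0.00023143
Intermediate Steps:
Function('w')(h) = Add(30, Mul(6, h)) (Function('w')(h) = Mul(6, Add(h, 5)) = Mul(6, Add(5, h)) = Add(30, Mul(6, h)))
Function('G')(v, s) = Mul(2, s)
H = 144 (H = Pow(Mul(2, 6), 2) = Pow(12, 2) = 144)
Function('j')(Q, B) = Add(B, Mul(145, Q)) (Function('j')(Q, B) = Add(Add(Q, B), Mul(144, Q)) = Add(Add(B, Q), Mul(144, Q)) = Add(B, Mul(145, Q)))
Pow(Add(Function('j')(Function('w')(-10), -60), Function('T')(-56)), -1) = Pow(Add(Add(-60, Mul(145, Add(30, Mul(6, -10)))), 89), -1) = Pow(Add(Add(-60, Mul(145, Add(30, -60))), 89), -1) = Pow(Add(Add(-60, Mul(145, -30)), 89), -1) = Pow(Add(Add(-60, -4350), 89), -1) = Pow(Add(-4410, 89), -1) = Pow(-4321, -1) = Rational(-1, 4321)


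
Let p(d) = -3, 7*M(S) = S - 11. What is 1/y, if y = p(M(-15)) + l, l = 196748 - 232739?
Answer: -1/35994 ≈ -2.7782e-5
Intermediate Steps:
M(S) = -11/7 + S/7 (M(S) = (S - 11)/7 = (-11 + S)/7 = -11/7 + S/7)
l = -35991
y = -35994 (y = -3 - 35991 = -35994)
1/y = 1/(-35994) = -1/35994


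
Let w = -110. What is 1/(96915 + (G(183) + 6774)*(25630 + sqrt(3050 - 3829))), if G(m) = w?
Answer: 24413605/4172173705747887 - 136*I*sqrt(779)/596024815106841 ≈ 5.8515e-9 - 6.3686e-12*I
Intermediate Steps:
G(m) = -110
1/(96915 + (G(183) + 6774)*(25630 + sqrt(3050 - 3829))) = 1/(96915 + (-110 + 6774)*(25630 + sqrt(3050 - 3829))) = 1/(96915 + 6664*(25630 + sqrt(-779))) = 1/(96915 + 6664*(25630 + I*sqrt(779))) = 1/(96915 + (170798320 + 6664*I*sqrt(779))) = 1/(170895235 + 6664*I*sqrt(779))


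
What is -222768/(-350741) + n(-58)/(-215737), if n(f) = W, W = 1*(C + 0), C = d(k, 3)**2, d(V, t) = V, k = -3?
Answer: 48056143347/75667811117 ≈ 0.63509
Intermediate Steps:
C = 9 (C = (-3)**2 = 9)
W = 9 (W = 1*(9 + 0) = 1*9 = 9)
n(f) = 9
-222768/(-350741) + n(-58)/(-215737) = -222768/(-350741) + 9/(-215737) = -222768*(-1/350741) + 9*(-1/215737) = 222768/350741 - 9/215737 = 48056143347/75667811117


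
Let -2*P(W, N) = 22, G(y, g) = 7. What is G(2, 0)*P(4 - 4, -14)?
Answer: -77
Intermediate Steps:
P(W, N) = -11 (P(W, N) = -½*22 = -11)
G(2, 0)*P(4 - 4, -14) = 7*(-11) = -77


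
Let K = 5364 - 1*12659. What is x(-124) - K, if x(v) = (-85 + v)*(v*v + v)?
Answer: -3180373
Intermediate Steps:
K = -7295 (K = 5364 - 12659 = -7295)
x(v) = (-85 + v)*(v + v²) (x(v) = (-85 + v)*(v² + v) = (-85 + v)*(v + v²))
x(-124) - K = -124*(-85 + (-124)² - 84*(-124)) - 1*(-7295) = -124*(-85 + 15376 + 10416) + 7295 = -124*25707 + 7295 = -3187668 + 7295 = -3180373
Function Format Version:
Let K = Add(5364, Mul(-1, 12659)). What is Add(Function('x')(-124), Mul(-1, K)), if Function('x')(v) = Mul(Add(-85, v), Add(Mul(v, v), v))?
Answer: -3180373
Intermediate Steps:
K = -7295 (K = Add(5364, -12659) = -7295)
Function('x')(v) = Mul(Add(-85, v), Add(v, Pow(v, 2))) (Function('x')(v) = Mul(Add(-85, v), Add(Pow(v, 2), v)) = Mul(Add(-85, v), Add(v, Pow(v, 2))))
Add(Function('x')(-124), Mul(-1, K)) = Add(Mul(-124, Add(-85, Pow(-124, 2), Mul(-84, -124))), Mul(-1, -7295)) = Add(Mul(-124, Add(-85, 15376, 10416)), 7295) = Add(Mul(-124, 25707), 7295) = Add(-3187668, 7295) = -3180373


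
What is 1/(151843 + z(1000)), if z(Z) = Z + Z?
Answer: 1/153843 ≈ 6.5001e-6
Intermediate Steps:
z(Z) = 2*Z
1/(151843 + z(1000)) = 1/(151843 + 2*1000) = 1/(151843 + 2000) = 1/153843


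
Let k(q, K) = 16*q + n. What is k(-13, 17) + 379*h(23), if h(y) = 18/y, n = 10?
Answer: 2268/23 ≈ 98.609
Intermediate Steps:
k(q, K) = 10 + 16*q (k(q, K) = 16*q + 10 = 10 + 16*q)
k(-13, 17) + 379*h(23) = (10 + 16*(-13)) + 379*(18/23) = (10 - 208) + 379*(18*(1/23)) = -198 + 379*(18/23) = -198 + 6822/23 = 2268/23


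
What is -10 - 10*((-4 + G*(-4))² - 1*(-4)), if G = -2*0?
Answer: -210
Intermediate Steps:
G = 0
-10 - 10*((-4 + G*(-4))² - 1*(-4)) = -10 - 10*((-4 + 0*(-4))² - 1*(-4)) = -10 - 10*((-4 + 0)² + 4) = -10 - 10*((-4)² + 4) = -10 - 10*(16 + 4) = -10 - 10*20 = -10 - 200 = -210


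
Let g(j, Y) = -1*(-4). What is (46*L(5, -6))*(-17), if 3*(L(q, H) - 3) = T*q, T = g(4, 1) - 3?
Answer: -10948/3 ≈ -3649.3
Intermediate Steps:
g(j, Y) = 4
T = 1 (T = 4 - 3 = 1)
L(q, H) = 3 + q/3 (L(q, H) = 3 + (1*q)/3 = 3 + q/3)
(46*L(5, -6))*(-17) = (46*(3 + (⅓)*5))*(-17) = (46*(3 + 5/3))*(-17) = (46*(14/3))*(-17) = (644/3)*(-17) = -10948/3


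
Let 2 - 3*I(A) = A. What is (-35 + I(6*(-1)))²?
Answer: 9409/9 ≈ 1045.4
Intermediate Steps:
I(A) = ⅔ - A/3
(-35 + I(6*(-1)))² = (-35 + (⅔ - 2*(-1)))² = (-35 + (⅔ - ⅓*(-6)))² = (-35 + (⅔ + 2))² = (-35 + 8/3)² = (-97/3)² = 9409/9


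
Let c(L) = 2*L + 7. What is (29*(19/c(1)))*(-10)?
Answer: -5510/9 ≈ -612.22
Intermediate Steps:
c(L) = 7 + 2*L
(29*(19/c(1)))*(-10) = (29*(19/(7 + 2*1)))*(-10) = (29*(19/(7 + 2)))*(-10) = (29*(19/9))*(-10) = (551/9)*(-10) = -5510/9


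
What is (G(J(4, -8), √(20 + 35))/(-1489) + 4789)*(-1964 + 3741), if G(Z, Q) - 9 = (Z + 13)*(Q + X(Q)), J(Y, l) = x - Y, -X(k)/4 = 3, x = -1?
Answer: 12671623516/1489 - 14216*√55/1489 ≈ 8.5101e+6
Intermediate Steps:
X(k) = -12 (X(k) = -4*3 = -12)
J(Y, l) = -1 - Y
G(Z, Q) = 9 + (-12 + Q)*(13 + Z) (G(Z, Q) = 9 + (Z + 13)*(Q - 12) = 9 + (13 + Z)*(-12 + Q) = 9 + (-12 + Q)*(13 + Z))
(G(J(4, -8), √(20 + 35))/(-1489) + 4789)*(-1964 + 3741) = ((-147 - 12*(-1 - 1*4) + 13*√(20 + 35) + √(20 + 35)*(-1 - 1*4))/(-1489) + 4789)*(-1964 + 3741) = ((-147 - 12*(-1 - 4) + 13*√55 + √55*(-1 - 4))*(-1/1489) + 4789)*1777 = ((-147 - 12*(-5) + 13*√55 + √55*(-5))*(-1/1489) + 4789)*1777 = ((-147 + 60 + 13*√55 - 5*√55)*(-1/1489) + 4789)*1777 = ((-87 + 8*√55)*(-1/1489) + 4789)*1777 = ((87/1489 - 8*√55/1489) + 4789)*1777 = (7130908/1489 - 8*√55/1489)*1777 = 12671623516/1489 - 14216*√55/1489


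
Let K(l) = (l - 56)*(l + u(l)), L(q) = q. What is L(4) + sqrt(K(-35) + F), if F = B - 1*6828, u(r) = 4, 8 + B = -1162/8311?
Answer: 4 + I*sqrt(277336632197)/8311 ≈ 4.0 + 63.365*I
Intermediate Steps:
B = -67650/8311 (B = -8 - 1162/8311 = -67650/8311 ≈ -8.1398)
K(l) = (-56 + l)*(4 + l) (K(l) = (l - 56)*(l + 4) = (-56 + l)*(4 + l))
F = -56815158/8311 (F = -67650/8311 - 1*6828 = -67650/8311 - 6828 = -56815158/8311 ≈ -6836.1)
L(4) + sqrt(K(-35) + F) = 4 + sqrt((-224 + (-35)**2 - 52*(-35)) - 56815158/8311) = 4 + sqrt((-224 + 1225 + 1820) - 56815158/8311) = 4 + sqrt(2821 - 56815158/8311) = 4 + sqrt(-33369827/8311) = 4 + I*sqrt(277336632197)/8311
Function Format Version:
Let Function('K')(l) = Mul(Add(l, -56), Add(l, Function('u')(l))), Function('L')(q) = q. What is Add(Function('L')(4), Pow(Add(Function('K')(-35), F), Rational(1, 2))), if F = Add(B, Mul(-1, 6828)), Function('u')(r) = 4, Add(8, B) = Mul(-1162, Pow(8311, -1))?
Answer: Add(4, Mul(Rational(1, 8311), I, Pow(277336632197, Rational(1, 2)))) ≈ Add(4.0000, Mul(63.365, I))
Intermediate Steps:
B = Rational(-67650, 8311) (B = Add(-8, Mul(-1162, Pow(8311, -1))) = Add(-8, Mul(-1162, Rational(1, 8311))) = Add(-8, Rational(-1162, 8311)) = Rational(-67650, 8311) ≈ -8.1398)
Function('K')(l) = Mul(Add(-56, l), Add(4, l)) (Function('K')(l) = Mul(Add(l, -56), Add(l, 4)) = Mul(Add(-56, l), Add(4, l)))
F = Rational(-56815158, 8311) (F = Add(Rational(-67650, 8311), Mul(-1, 6828)) = Add(Rational(-67650, 8311), -6828) = Rational(-56815158, 8311) ≈ -6836.1)
Add(Function('L')(4), Pow(Add(Function('K')(-35), F), Rational(1, 2))) = Add(4, Pow(Add(Add(-224, Pow(-35, 2), Mul(-52, -35)), Rational(-56815158, 8311)), Rational(1, 2))) = Add(4, Pow(Add(Add(-224, 1225, 1820), Rational(-56815158, 8311)), Rational(1, 2))) = Add(4, Pow(Add(2821, Rational(-56815158, 8311)), Rational(1, 2))) = Add(4, Pow(Rational(-33369827, 8311), Rational(1, 2))) = Add(4, Mul(Rational(1, 8311), I, Pow(277336632197, Rational(1, 2))))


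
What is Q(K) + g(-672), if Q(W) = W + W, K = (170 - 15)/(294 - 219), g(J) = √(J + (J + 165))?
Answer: 62/15 + 3*I*√131 ≈ 4.1333 + 34.337*I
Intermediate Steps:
g(J) = √(165 + 2*J) (g(J) = √(J + (165 + J)) = √(165 + 2*J))
K = 31/15 (K = 155/75 = 155*(1/75) = 31/15 ≈ 2.0667)
Q(W) = 2*W
Q(K) + g(-672) = 2*(31/15) + √(165 + 2*(-672)) = 62/15 + √(165 - 1344) = 62/15 + √(-1179) = 62/15 + 3*I*√131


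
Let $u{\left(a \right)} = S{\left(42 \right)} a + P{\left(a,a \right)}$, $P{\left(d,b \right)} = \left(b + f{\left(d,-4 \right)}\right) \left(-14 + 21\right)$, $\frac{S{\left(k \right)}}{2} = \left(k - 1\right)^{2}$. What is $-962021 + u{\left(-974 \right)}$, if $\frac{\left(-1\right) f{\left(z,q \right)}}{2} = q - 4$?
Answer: $-4243315$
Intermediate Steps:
$f{\left(z,q \right)} = 8 - 2 q$ ($f{\left(z,q \right)} = - 2 \left(q - 4\right) = - 2 \left(-4 + q\right) = 8 - 2 q$)
$S{\left(k \right)} = 2 \left(-1 + k\right)^{2}$ ($S{\left(k \right)} = 2 \left(k - 1\right)^{2} = 2 \left(-1 + k\right)^{2}$)
$P{\left(d,b \right)} = 112 + 7 b$ ($P{\left(d,b \right)} = \left(b + \left(8 - -8\right)\right) \left(-14 + 21\right) = \left(b + \left(8 + 8\right)\right) 7 = \left(b + 16\right) 7 = \left(16 + b\right) 7 = 112 + 7 b$)
$u{\left(a \right)} = 112 + 3369 a$ ($u{\left(a \right)} = 2 \left(-1 + 42\right)^{2} a + \left(112 + 7 a\right) = 2 \cdot 41^{2} a + \left(112 + 7 a\right) = 2 \cdot 1681 a + \left(112 + 7 a\right) = 3362 a + \left(112 + 7 a\right) = 112 + 3369 a$)
$-962021 + u{\left(-974 \right)} = -962021 + \left(112 + 3369 \left(-974\right)\right) = -962021 + \left(112 - 3281406\right) = -962021 - 3281294 = -4243315$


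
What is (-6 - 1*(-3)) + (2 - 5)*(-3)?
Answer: 6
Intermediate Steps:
(-6 - 1*(-3)) + (2 - 5)*(-3) = (-6 + 3) - 3*(-3) = -3 + 9 = 6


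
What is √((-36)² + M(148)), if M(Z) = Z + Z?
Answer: 2*√398 ≈ 39.900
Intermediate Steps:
M(Z) = 2*Z
√((-36)² + M(148)) = √((-36)² + 2*148) = √(1296 + 296) = √1592 = 2*√398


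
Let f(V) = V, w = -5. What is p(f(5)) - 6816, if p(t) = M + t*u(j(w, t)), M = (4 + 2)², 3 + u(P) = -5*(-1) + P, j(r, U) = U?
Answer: -6745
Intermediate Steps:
u(P) = 2 + P (u(P) = -3 + (-5*(-1) + P) = -3 + (5 + P) = 2 + P)
M = 36 (M = 6² = 36)
p(t) = 36 + t*(2 + t)
p(f(5)) - 6816 = (36 + 5*(2 + 5)) - 6816 = (36 + 5*7) - 6816 = (36 + 35) - 6816 = 71 - 6816 = -6745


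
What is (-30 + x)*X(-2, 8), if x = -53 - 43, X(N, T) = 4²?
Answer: -2016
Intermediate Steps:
X(N, T) = 16
x = -96
(-30 + x)*X(-2, 8) = (-30 - 96)*16 = -126*16 = -2016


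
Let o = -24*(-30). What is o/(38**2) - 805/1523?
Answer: -16465/549803 ≈ -0.029947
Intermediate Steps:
o = 720
o/(38**2) - 805/1523 = 720/(38**2) - 805/1523 = 720/1444 - 805*1/1523 = 720*(1/1444) - 805/1523 = 180/361 - 805/1523 = -16465/549803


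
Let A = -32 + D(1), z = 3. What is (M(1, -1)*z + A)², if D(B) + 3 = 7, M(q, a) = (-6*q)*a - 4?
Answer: 484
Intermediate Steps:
M(q, a) = -4 - 6*a*q (M(q, a) = -6*a*q - 4 = -4 - 6*a*q)
D(B) = 4 (D(B) = -3 + 7 = 4)
A = -28 (A = -32 + 4 = -28)
(M(1, -1)*z + A)² = ((-4 - 6*(-1)*1)*3 - 28)² = ((-4 + 6)*3 - 28)² = (2*3 - 28)² = (6 - 28)² = (-22)² = 484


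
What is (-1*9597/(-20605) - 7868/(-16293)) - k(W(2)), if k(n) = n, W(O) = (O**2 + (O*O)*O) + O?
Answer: -4381557649/335717265 ≈ -13.051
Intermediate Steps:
W(O) = O + O**2 + O**3 (W(O) = (O**2 + O**2*O) + O = (O**2 + O**3) + O = O + O**2 + O**3)
(-1*9597/(-20605) - 7868/(-16293)) - k(W(2)) = (-1*9597/(-20605) - 7868/(-16293)) - 2*(1 + 2 + 2**2) = (-9597*(-1/20605) - 7868*(-1/16293)) - 2*(1 + 2 + 4) = (9597/20605 + 7868/16293) - 2*7 = 318484061/335717265 - 1*14 = 318484061/335717265 - 14 = -4381557649/335717265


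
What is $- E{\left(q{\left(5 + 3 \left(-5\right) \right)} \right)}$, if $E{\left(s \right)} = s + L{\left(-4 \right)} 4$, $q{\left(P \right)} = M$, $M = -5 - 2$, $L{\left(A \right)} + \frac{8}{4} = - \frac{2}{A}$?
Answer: $13$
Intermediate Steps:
$L{\left(A \right)} = -2 - \frac{2}{A}$
$M = -7$ ($M = -5 - 2 = -7$)
$q{\left(P \right)} = -7$
$E{\left(s \right)} = -6 + s$ ($E{\left(s \right)} = s + \left(-2 - \frac{2}{-4}\right) 4 = s + \left(-2 - - \frac{1}{2}\right) 4 = s + \left(-2 + \frac{1}{2}\right) 4 = s - 6 = -6 + s$)
$- E{\left(q{\left(5 + 3 \left(-5\right) \right)} \right)} = - (-6 - 7) = \left(-1\right) \left(-13\right) = 13$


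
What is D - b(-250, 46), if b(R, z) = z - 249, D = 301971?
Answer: 302174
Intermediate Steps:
b(R, z) = -249 + z
D - b(-250, 46) = 301971 - (-249 + 46) = 301971 - 1*(-203) = 301971 + 203 = 302174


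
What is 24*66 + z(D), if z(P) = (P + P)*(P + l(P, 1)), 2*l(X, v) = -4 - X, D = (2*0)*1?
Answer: 1584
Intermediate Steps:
D = 0 (D = 0*1 = 0)
l(X, v) = -2 - X/2 (l(X, v) = (-4 - X)/2 = -2 - X/2)
z(P) = 2*P*(-2 + P/2) (z(P) = (P + P)*(P + (-2 - P/2)) = (2*P)*(-2 + P/2) = 2*P*(-2 + P/2))
24*66 + z(D) = 24*66 + 0*(-4 + 0) = 1584 + 0*(-4) = 1584 + 0 = 1584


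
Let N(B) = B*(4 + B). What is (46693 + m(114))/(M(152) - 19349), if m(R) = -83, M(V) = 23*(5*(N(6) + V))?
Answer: 46610/5031 ≈ 9.2646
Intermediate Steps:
M(V) = 6900 + 115*V (M(V) = 23*(5*(6*(4 + 6) + V)) = 23*(5*(6*10 + V)) = 23*(5*(60 + V)) = 23*(300 + 5*V) = 6900 + 115*V)
(46693 + m(114))/(M(152) - 19349) = (46693 - 83)/((6900 + 115*152) - 19349) = 46610/((6900 + 17480) - 19349) = 46610/(24380 - 19349) = 46610/5031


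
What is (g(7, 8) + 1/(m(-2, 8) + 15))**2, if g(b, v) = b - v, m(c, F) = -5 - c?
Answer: 121/144 ≈ 0.84028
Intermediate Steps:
(g(7, 8) + 1/(m(-2, 8) + 15))**2 = ((7 - 1*8) + 1/((-5 - 1*(-2)) + 15))**2 = ((7 - 8) + 1/((-5 + 2) + 15))**2 = (-1 + 1/(-3 + 15))**2 = (-1 + 1/12)**2 = (-11/12)**2 = 121/144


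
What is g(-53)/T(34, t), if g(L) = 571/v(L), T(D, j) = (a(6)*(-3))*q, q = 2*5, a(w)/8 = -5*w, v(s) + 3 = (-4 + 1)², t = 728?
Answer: 571/43200 ≈ 0.013218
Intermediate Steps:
v(s) = 6 (v(s) = -3 + (-4 + 1)² = -3 + (-3)² = -3 + 9 = 6)
a(w) = -40*w (a(w) = 8*(-5*w) = -40*w)
q = 10
T(D, j) = 7200 (T(D, j) = (-40*6*(-3))*10 = -240*(-3)*10 = 720*10 = 7200)
g(L) = 571/6
g(-53)/T(34, t) = (571/6)/7200 = (571/6)*(1/7200) = 571/43200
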